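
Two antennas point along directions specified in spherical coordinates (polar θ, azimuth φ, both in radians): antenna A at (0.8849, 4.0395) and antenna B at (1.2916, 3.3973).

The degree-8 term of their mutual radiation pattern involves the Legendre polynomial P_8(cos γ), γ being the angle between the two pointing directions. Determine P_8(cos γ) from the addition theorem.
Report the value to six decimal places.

Expand P_8 via completeness: Σ_{m} conj(Y_{8,m}) at Ω₁ times Y_{8,m} at Ω₂ —
  m=-8: +0.041201+0.051928i × -0.171822-0.334221i = +0.010276-0.022693i  (running Σ = +0.010276-0.022693i)
  m=-7: -0.217014-0.000470i × +0.093690+0.420638i = -0.020134-0.091328i  (running Σ = -0.009858-0.114021i)
  m=-6: +0.253468-0.316631i × +0.001511-0.041313i = -0.012698-0.010950i  (running Σ = -0.022556-0.124971i)
  m=-5: +0.095313+0.420591i × +0.098614-0.327756i = +0.147251+0.010237i  (running Σ = +0.124694-0.114734i)
  m=-4: -0.112524-0.054360i × -0.090243+0.147863i = +0.018192-0.011732i  (running Σ = +0.142887-0.126466i)
  m=-3: -0.266664+0.128114i × -0.192466+0.185556i = +0.027551-0.074139i  (running Σ = +0.170438-0.200605i)
  m=-2: +0.066486-0.290468i × +0.193395-0.108537i = -0.018668-0.063391i  (running Σ = +0.151770-0.263996i)
  m=-1: -0.106368-0.133465i × +0.221747-0.057971i = -0.031324-0.023429i  (running Σ = +0.120446-0.287426i)
  m=0: +0.326736-0.000000i × -0.234156+0.000000i = -0.076507+0.000000i  (running Σ = +0.043939-0.287426i)
  m=1: +0.106368-0.133465i × -0.221747-0.057971i = -0.031324+0.023429i  (running Σ = +0.012615-0.263996i)
  m=2: +0.066486+0.290468i × +0.193395+0.108537i = -0.018668+0.063391i  (running Σ = -0.006053-0.200605i)
  m=3: +0.266664+0.128114i × +0.192466+0.185556i = +0.027551+0.074139i  (running Σ = +0.021498-0.126466i)
  m=4: -0.112524+0.054360i × -0.090243-0.147863i = +0.018192+0.011732i  (running Σ = +0.039691-0.114734i)
  m=5: -0.095313+0.420591i × -0.098614-0.327756i = +0.147251-0.010237i  (running Σ = +0.186941-0.124971i)
  m=6: +0.253468+0.316631i × +0.001511+0.041313i = -0.012698+0.010950i  (running Σ = +0.174243-0.114021i)
  m=7: +0.217014-0.000470i × -0.093690+0.420638i = -0.020134+0.091328i  (running Σ = +0.154109-0.022693i)
  m=8: +0.041201-0.051928i × -0.171822+0.334221i = +0.010276+0.022693i  (running Σ = +0.164385+0.000000i)
Σ over m = +0.164385+0.000000i; ×(4π/17) → +0.121513+0.000000i. Real part: 0.121513

0.121513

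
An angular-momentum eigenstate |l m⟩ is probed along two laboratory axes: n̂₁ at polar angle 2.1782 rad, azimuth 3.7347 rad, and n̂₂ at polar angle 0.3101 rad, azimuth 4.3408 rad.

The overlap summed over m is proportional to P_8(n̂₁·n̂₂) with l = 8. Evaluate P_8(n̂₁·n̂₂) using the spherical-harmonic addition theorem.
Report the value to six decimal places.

Expand P_8 via completeness: Σ_{m} conj(Y_{8,m}) at Ω₁ times Y_{8,m} at Ω₂ —
  m=-8: Y*=+0.003458-0.106475i  Y=-0.000038+0.000007i  product +0.000001+0.000004i
  m=-7: Y*=-0.157488-0.250841i  Y=+0.000249+0.000415i  product +0.000065-0.000128i
  m=-6: Y*=-0.409965-0.181631i  Y=+0.002345-0.003029i  product -0.001511+0.000816i
  m=-5: Y*=-0.321720+0.057233i  Y=-0.020836-0.006153i  product +0.007056+0.000787i
  m=-4: Y*=+0.063239-0.061218i  Y=+0.007640+0.090258i  product +0.006009+0.005240i
  m=-3: Y*=+0.076056-0.359432i  Y=+0.243954-0.119662i  product -0.024456-0.096786i
  m=-2: Y*=-0.039271-0.097029i  Y=-0.397542-0.365315i  product -0.019834+0.052919i
  m=-1: Y*=+0.266968+0.179954i  Y=-0.196685+0.504718i  product -0.143334+0.099349i
  m=+0: Y*=+0.155956-0.000000i  Y=-0.133905+0.000000i  product -0.020883+0.000000i
  m=+1: Y*=-0.266968+0.179954i  Y=+0.196685+0.504718i  product -0.143334-0.099349i
  m=+2: Y*=-0.039271+0.097029i  Y=-0.397542+0.365315i  product -0.019834-0.052919i
  m=+3: Y*=-0.076056-0.359432i  Y=-0.243954-0.119662i  product -0.024456+0.096786i
  m=+4: Y*=+0.063239+0.061218i  Y=+0.007640-0.090258i  product +0.006009-0.005240i
  m=+5: Y*=+0.321720+0.057233i  Y=+0.020836-0.006153i  product +0.007056-0.000787i
  m=+6: Y*=-0.409965+0.181631i  Y=+0.002345+0.003029i  product -0.001511-0.000816i
  m=+7: Y*=+0.157488-0.250841i  Y=-0.000249+0.000415i  product +0.000065+0.000128i
  m=+8: Y*=+0.003458+0.106475i  Y=-0.000038-0.000007i  product +0.000001-0.000004i
Σ over m = -0.372897-0.000000i; ×(4π/17) → -0.275645-0.000000i. Real part: -0.275645

-0.275645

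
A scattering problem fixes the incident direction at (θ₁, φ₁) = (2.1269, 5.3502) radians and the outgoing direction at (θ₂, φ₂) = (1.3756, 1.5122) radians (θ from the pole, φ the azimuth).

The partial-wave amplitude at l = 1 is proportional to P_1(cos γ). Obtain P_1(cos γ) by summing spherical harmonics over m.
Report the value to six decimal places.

Expand P_1 via completeness: Σ_{m} conj(Y_{1,m}) at Ω₁ times Y_{1,m} at Ω₂ —
  term(m=-1) = -0.07630 - 0.06380j   from Y*(Ω₁)=0.17472 - 0.23575j, Y(Ω₂)=0.01985 - 0.33835j
  term(m=+0) = -0.02444 + 0.00000j   from Y*(Ω₁)=-0.25792 + 0.00000j, Y(Ω₂)=0.09477 + 0.00000j
  term(m=+1) = -0.07630 + 0.06380j   from Y*(Ω₁)=-0.17472 - 0.23575j, Y(Ω₂)=-0.01985 - 0.33835j
Total Σ_m = -0.17704 + 0.00000j. Multiply by 4.188790: -0.74157 + 0.00000j. P_1(cos γ) = -0.741570

-0.741570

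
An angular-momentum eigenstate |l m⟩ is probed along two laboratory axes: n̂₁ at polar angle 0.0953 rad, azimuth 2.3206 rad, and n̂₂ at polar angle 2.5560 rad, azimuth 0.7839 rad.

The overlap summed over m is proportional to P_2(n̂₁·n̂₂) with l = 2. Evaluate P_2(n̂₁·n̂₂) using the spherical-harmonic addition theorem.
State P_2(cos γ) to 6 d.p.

0.527905

Expand P_2 via completeness: Σ_{m} conj(Y_{2,m}) at Ω₁ times Y_{2,m} at Ω₂ —
  [-2]  conj(Y_{2,-2})(Ω₁) = -0.000249-0.003489i ; Y_{2,-2}(Ω₂) = +0.000354-0.117995i ; Δ = -0.000412+0.000028i
  [-1]  conj(Y_{2,-1})(Ω₁) = -0.049871+0.053554i ; Y_{2,-1}(Ω₂) = -0.251994+0.251240i ; Δ = -0.000888-0.026025i
  [+0]  conj(Y_{2,0})(Ω₁) = +0.622216-0.000000i ; Y_{2,0}(Ω₂) = +0.341755+0.000000i ; Δ = +0.212645+0.000000i
  [+1]  conj(Y_{2,1})(Ω₁) = +0.049871+0.053554i ; Y_{2,1}(Ω₂) = +0.251994+0.251240i ; Δ = -0.000888+0.026025i
  [+2]  conj(Y_{2,2})(Ω₁) = -0.000249+0.003489i ; Y_{2,2}(Ω₂) = +0.000354+0.117995i ; Δ = -0.000412-0.000028i
Σ over m = +0.210047-0.000000i; ×(4π/5) → +0.527905-0.000000i. Real part: 0.527905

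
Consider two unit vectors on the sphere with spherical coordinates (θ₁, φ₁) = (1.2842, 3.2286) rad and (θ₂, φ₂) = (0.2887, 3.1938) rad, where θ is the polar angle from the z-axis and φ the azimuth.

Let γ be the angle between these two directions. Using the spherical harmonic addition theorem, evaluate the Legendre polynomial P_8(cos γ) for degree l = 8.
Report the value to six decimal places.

0.055002

Summing Y*_{l m}(θ₁,φ₁)·Y_{l m}(θ₂,φ₂) over m ∈ [−8, 8]; prefactor 4π/(2·8+1) = 0.739198:
  m=-8: Y*=(0.283460, 0.236852)  Y=(0.000020, -0.000009)  product (0.000008, 0.000002)
  m=-7: Y*=(-0.357153, -0.249117)  Y=(-0.000280, 0.000107)  product (0.000127, 0.000031)
  m=-6: Y*=(0.050497, 0.029050)  Y=(0.002438, -0.000790)  product (0.000146, 0.000031)
  m=-5: Y*=(0.304914, 0.141703)  Y=(-0.015192, 0.004058)  product (-0.005207, -0.000915)
  m=-4: Y*=(-0.178393, -0.064721)  Y=(0.069575, -0.014744)  product (-0.013366, -0.001873)
  m=-3: Y*=(-0.246608, -0.065873)  Y=(-0.229828, 0.036293)  product (0.059068, 0.006189)
  m=-2: Y*=(0.232925, 0.040947)  Y=(0.508008, -0.053237)  product (0.120508, 0.008401)
  m=-1: Y*=(0.213720, 0.018642)  Y=(-0.595501, 0.031118)  product (-0.127851, -0.004451)
  m=+0: Y*=(-0.248091, -0.000000)  Y=(-0.030402, 0.000000)  product (0.007542, 0.000000)
  m=+1: Y*=(-0.213720, 0.018642)  Y=(0.595501, 0.031118)  product (-0.127851, 0.004451)
  m=+2: Y*=(0.232925, -0.040947)  Y=(0.508008, 0.053237)  product (0.120508, -0.008401)
  m=+3: Y*=(0.246608, -0.065873)  Y=(0.229828, 0.036293)  product (0.059068, -0.006189)
  m=+4: Y*=(-0.178393, 0.064721)  Y=(0.069575, 0.014744)  product (-0.013366, 0.001873)
  m=+5: Y*=(-0.304914, 0.141703)  Y=(0.015192, 0.004058)  product (-0.005207, 0.000915)
  m=+6: Y*=(0.050497, -0.029050)  Y=(0.002438, 0.000790)  product (0.000146, -0.000031)
  m=+7: Y*=(0.357153, -0.249117)  Y=(0.000280, 0.000107)  product (0.000127, -0.000031)
  m=+8: Y*=(0.283460, -0.236852)  Y=(0.000020, 0.000009)  product (0.000008, -0.000002)
Total Σ_m = (0.074408, 0.000000). Multiply by 0.739198: (0.055002, 0.000000). P_8(cos γ) = 0.055002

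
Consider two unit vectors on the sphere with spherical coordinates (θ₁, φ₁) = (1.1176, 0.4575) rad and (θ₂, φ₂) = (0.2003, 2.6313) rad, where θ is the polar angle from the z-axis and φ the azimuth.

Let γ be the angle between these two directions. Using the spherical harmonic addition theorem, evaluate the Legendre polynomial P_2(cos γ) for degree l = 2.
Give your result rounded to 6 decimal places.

Expand P_2 via completeness: Σ_{m} conj(Y_{2,m}) at Ω₁ times Y_{2,m} at Ω₂ —
  m=-2: 0.19039 + 0.24746j × 0.00800 + 0.01303j = -0.00170 + 0.00446j  (running Σ = -0.00170 + 0.00446j)
  m=-1: 0.27283 + 0.13433j × -0.13144 - 0.07358j = -0.02598 - 0.03773j  (running Σ = -0.02768 - 0.03327j)
  m=0: -0.13401 + 0.00000j × 0.59333 + 0.00000j = -0.07951 + 0.00000j  (running Σ = -0.10719 - 0.03327j)
  m=1: -0.27283 + 0.13433j × 0.13144 - 0.07358j = -0.02598 + 0.03773j  (running Σ = -0.13317 + 0.00446j)
  m=2: 0.19039 - 0.24746j × 0.00800 - 0.01303j = -0.00170 - 0.00446j  (running Σ = -0.13487 + 0.00000j)
Total Σ_m = -0.13487 + 0.00000j. Multiply by 2.513274: -0.33898 + 0.00000j. P_2(cos γ) = -0.338976

-0.338976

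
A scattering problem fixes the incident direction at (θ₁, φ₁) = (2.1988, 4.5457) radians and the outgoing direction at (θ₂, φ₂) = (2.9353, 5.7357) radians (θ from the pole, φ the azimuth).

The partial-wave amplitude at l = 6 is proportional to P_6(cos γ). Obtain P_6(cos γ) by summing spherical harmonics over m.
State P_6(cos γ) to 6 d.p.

Term-by-term m-sum for l=6 (normalisation 4π/13 = 0.966644):
  [-6]  conj(Y_{6,-6})(Ω₁) = (-0.073267, 0.114141) ; Y_{6,-6}(Ω₂) = (-0.000035, -0.000005) ; Δ = (0.000003, -0.000004)
  [-5]  conj(Y_{6,-5})(Ω₁) = (0.252527, 0.229356) ; Y_{6,-5}(Ω₂) = (0.000543, -0.000232) ; Δ = (0.000190, 0.000066)
  [-4]  conj(Y_{6,-4})(Ω₁) = (0.336256, -0.264629) ; Y_{6,-4}(Ω₂) = (-0.003477, 0.004879) ; Δ = (0.000122, 0.002560)
  [-3]  conj(Y_{6,-3})(Ω₁) = (-0.077506, -0.141852) ; Y_{6,-3}(Ω₂) = (0.002957, -0.041200) ; Δ = (-0.006074, 0.002774)
  [-2]  conj(Y_{6,-2})(Ω₁) = (0.258206, -0.089418) ; Y_{6,-2}(Ω₂) = (0.087910, 0.170595) ; Δ = (0.037953, 0.036188)
  [-1]  conj(Y_{6,-1})(Ω₁) = (-0.046263, -0.274963) ; Y_{6,-1}(Ω₂) = (-0.461768, -0.281517) ; Δ = (-0.056044, 0.139993)
  [+0]  conj(Y_{6,0})(Ω₁) = (0.204190, -0.000000) ; Y_{6,0}(Ω₂) = (0.610244, 0.000000) ; Δ = (0.124605, 0.000000)
  [+1]  conj(Y_{6,1})(Ω₁) = (0.046263, -0.274963) ; Y_{6,1}(Ω₂) = (0.461768, -0.281517) ; Δ = (-0.056044, -0.139993)
  [+2]  conj(Y_{6,2})(Ω₁) = (0.258206, 0.089418) ; Y_{6,2}(Ω₂) = (0.087910, -0.170595) ; Δ = (0.037953, -0.036188)
  [+3]  conj(Y_{6,3})(Ω₁) = (0.077506, -0.141852) ; Y_{6,3}(Ω₂) = (-0.002957, -0.041200) ; Δ = (-0.006074, -0.002774)
  [+4]  conj(Y_{6,4})(Ω₁) = (0.336256, 0.264629) ; Y_{6,4}(Ω₂) = (-0.003477, -0.004879) ; Δ = (0.000122, -0.002560)
  [+5]  conj(Y_{6,5})(Ω₁) = (-0.252527, 0.229356) ; Y_{6,5}(Ω₂) = (-0.000543, -0.000232) ; Δ = (0.000190, -0.000066)
  [+6]  conj(Y_{6,6})(Ω₁) = (-0.073267, -0.114141) ; Y_{6,6}(Ω₂) = (-0.000035, 0.000005) ; Δ = (0.000003, 0.000004)
Accumulated sum (0.076908, -0.000000); after 4π/(2l+1) scaling, (0.074342, -0.000000) ⇒ P_6 = 0.074342

0.074342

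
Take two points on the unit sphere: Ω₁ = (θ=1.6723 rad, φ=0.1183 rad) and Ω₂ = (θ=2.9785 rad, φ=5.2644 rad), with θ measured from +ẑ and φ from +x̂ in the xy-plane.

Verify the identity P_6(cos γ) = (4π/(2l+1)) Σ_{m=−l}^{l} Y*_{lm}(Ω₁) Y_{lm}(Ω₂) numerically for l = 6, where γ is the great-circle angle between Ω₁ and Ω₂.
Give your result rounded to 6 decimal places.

-0.142881

Expand P_6 via completeness: Σ_{m} conj(Y_{6,m}) at Ω₁ times Y_{6,m} at Ω₂ —
  m=-6: Y*=0.35524 + 0.30522j  Y=0.00001 - 0.00000j  product 0.00000 + 0.00000j
  m=-5: Y*=-0.13718 - 0.09214j  Y=-0.00007 + 0.00017j  product 0.00003 - 0.00002j
  m=-4: Y*=-0.27595 - 0.14129j  Y=-0.00143 - 0.00194j  product 0.00012 + 0.00074j
  m=-3: Y*=0.17594 + 0.06520j  Y=0.02114 - 0.00181j  product 0.00384 + 0.00106j
  m=-2: Y*=0.25654 + 0.06186j  Y=-0.05702 + 0.11316j  product -0.02163 + 0.02550j
  m=-1: Y*=-0.19364 - 0.02302j  Y=-0.24485 - 0.39756j  product 0.03826 + 0.08262j
  m=+0: Y*=-0.25141 + 0.00000j  Y=0.75198 + 0.00000j  product -0.18905 + 0.00000j
  m=+1: Y*=0.19364 - 0.02302j  Y=0.24485 - 0.39756j  product 0.03826 - 0.08262j
  m=+2: Y*=0.25654 - 0.06186j  Y=-0.05702 - 0.11316j  product -0.02163 - 0.02550j
  m=+3: Y*=-0.17594 + 0.06520j  Y=-0.02114 - 0.00181j  product 0.00384 - 0.00106j
  m=+4: Y*=-0.27595 + 0.14129j  Y=-0.00143 + 0.00194j  product 0.00012 - 0.00074j
  m=+5: Y*=0.13718 - 0.09214j  Y=0.00007 + 0.00017j  product 0.00003 + 0.00002j
  m=+6: Y*=0.35524 - 0.30522j  Y=0.00001 + 0.00000j  product 0.00000 - 0.00000j
Accumulated sum -0.14781 + 0.00000j; after 4π/(2l+1) scaling, -0.14288 + 0.00000j ⇒ P_6 = -0.142881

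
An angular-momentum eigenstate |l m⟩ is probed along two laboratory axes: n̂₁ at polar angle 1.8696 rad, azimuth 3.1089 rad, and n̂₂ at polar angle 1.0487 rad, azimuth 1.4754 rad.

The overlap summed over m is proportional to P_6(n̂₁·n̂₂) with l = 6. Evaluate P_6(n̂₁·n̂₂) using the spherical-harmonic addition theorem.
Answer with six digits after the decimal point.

-0.083175

Expand P_6 via completeness: Σ_{m} conj(Y_{6,m}) at Ω₁ times Y_{6,m} at Ω₂ —
  term(m=-6) = -0.07013 - 0.02770j   from Y*(Ω₁)=0.36101 - 0.07174j, Y(Ω₂)=-0.17221 - 0.11096j
  term(m=-5) = 0.04946 - 0.15254j   from Y*(Ω₁)=0.38750 - 0.06391j, Y(Ω₂)=0.18745 - 0.36273j
  term(m=-4) = -0.00471 - 0.00121j   from Y*(Ω₁)=-0.01380 + 0.00181j, Y(Ω₂)=0.32440 + 0.13017j
  term(m=-3) = -0.00358 + 0.01882j   from Y*(Ω₁)=-0.34093 + 0.03355j, Y(Ω₂)=0.01578 - 0.05364j
  term(m=-2) = -0.03235 - 0.00408j   from Y*(Ω₁)=-0.09262 + 0.00606j, Y(Ω₂)=0.34488 + 0.06661j
  term(m=-1) = -0.00144 + 0.02290j   from Y*(Ω₁)=0.30675 - 0.01003j, Y(Ω₂)=-0.00712 + 0.07443j
  term(m=+0) = 0.03946 + 0.00000j   from Y*(Ω₁)=0.11976 + 0.00000j, Y(Ω₂)=0.32952 + 0.00000j
  term(m=+1) = -0.00144 - 0.02290j   from Y*(Ω₁)=-0.30675 - 0.01003j, Y(Ω₂)=0.00712 + 0.07443j
  term(m=+2) = -0.03235 + 0.00408j   from Y*(Ω₁)=-0.09262 - 0.00606j, Y(Ω₂)=0.34488 - 0.06661j
  term(m=+3) = -0.00358 - 0.01882j   from Y*(Ω₁)=0.34093 + 0.03355j, Y(Ω₂)=-0.01578 - 0.05364j
  term(m=+4) = -0.00471 + 0.00121j   from Y*(Ω₁)=-0.01380 - 0.00181j, Y(Ω₂)=0.32440 - 0.13017j
  term(m=+5) = 0.04946 + 0.15254j   from Y*(Ω₁)=-0.38750 - 0.06391j, Y(Ω₂)=-0.18745 - 0.36273j
  term(m=+6) = -0.07013 + 0.02770j   from Y*(Ω₁)=0.36101 + 0.07174j, Y(Ω₂)=-0.17221 + 0.11096j
Total Σ_m = -0.08605 - 0.00000j. Multiply by 0.966644: -0.08318 - 0.00000j. P_6(cos γ) = -0.083175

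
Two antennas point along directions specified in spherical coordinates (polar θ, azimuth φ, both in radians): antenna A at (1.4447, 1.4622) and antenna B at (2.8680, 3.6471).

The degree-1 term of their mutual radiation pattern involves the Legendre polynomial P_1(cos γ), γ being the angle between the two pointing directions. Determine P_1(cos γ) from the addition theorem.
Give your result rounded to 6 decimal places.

Addition theorem: P_1(cos γ) = (4π/3) Σ_m Y*_{lm}(Ω₁) Y_{lm}(Ω₂), m = −1…1:
  m=-1: Y*=(0.037148, 0.340732)  Y=(-0.081674, 0.045205)  product (-0.018437, -0.026150)
  m=+0: Y*=(0.061448, -0.000000)  Y=(-0.470430, 0.000000)  product (-0.028907, 0.000000)
  m=+1: Y*=(-0.037148, 0.340732)  Y=(0.081674, 0.045205)  product (-0.018437, 0.026150)
Accumulated sum (-0.065780, 0.000000); after 4π/(2l+1) scaling, (-0.275541, 0.000000) ⇒ P_1 = -0.275541

-0.275541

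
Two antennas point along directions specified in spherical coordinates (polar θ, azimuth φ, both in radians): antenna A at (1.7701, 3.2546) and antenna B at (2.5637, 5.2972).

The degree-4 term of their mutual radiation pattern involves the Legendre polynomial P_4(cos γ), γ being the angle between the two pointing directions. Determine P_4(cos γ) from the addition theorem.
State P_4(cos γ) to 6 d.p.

0.352623

Addition theorem: P_4(cos γ) = (4π/9) Σ_m Y*_{lm}(Ω₁) Y_{lm}(Ω₂), m = −4…4:
  m=-4: (0.367489, 0.178438) × (-0.027387, -0.028331) = (-0.005009, -0.015298)  (running Σ = (-0.005009, -0.015298))
  m=-3: (0.220103, 0.077616) × (0.168023, -0.031207) = (0.039405, 0.006173)  (running Σ = (0.034396, -0.009126))
  m=-2: (-0.227287, -0.052263) × (-0.152460, 0.359424) = (0.053437, -0.073724)  (running Σ = (0.087832, -0.082850))
  m=-1: (-0.248645, -0.028219) × (-0.228383, -0.344955) = (0.047052, 0.092216)  (running Σ = (0.134884, 0.009366))
  m=0: (0.198646, -0.000000) × (-0.086692, 0.000000) = (-0.017221, 0.000000)  (running Σ = (0.117663, 0.009366))
  m=1: (0.248645, -0.028219) × (0.228383, -0.344955) = (0.047052, -0.092216)  (running Σ = (0.164715, -0.082850))
  m=2: (-0.227287, 0.052263) × (-0.152460, -0.359424) = (0.053437, 0.073724)  (running Σ = (0.218152, -0.009126))
  m=3: (-0.220103, 0.077616) × (-0.168023, -0.031207) = (0.039405, -0.006173)  (running Σ = (0.257556, -0.015298))
  m=4: (0.367489, -0.178438) × (-0.027387, 0.028331) = (-0.005009, 0.015298)  (running Σ = (0.252547, 0.000000))
Accumulated sum (0.252547, 0.000000); after 4π/(2l+1) scaling, (0.352623, 0.000000) ⇒ P_4 = 0.352623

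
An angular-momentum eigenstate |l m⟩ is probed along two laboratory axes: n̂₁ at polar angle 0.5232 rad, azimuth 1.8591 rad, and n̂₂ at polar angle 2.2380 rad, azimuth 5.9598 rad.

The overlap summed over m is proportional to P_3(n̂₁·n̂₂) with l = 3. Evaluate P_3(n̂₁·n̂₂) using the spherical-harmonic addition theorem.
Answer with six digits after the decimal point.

Term-by-term m-sum for l=3 (normalisation 4π/7 = 1.795196):
  m=-3: Y*=0.03961 - 0.03376j  Y=0.11431 + 0.16685j  product 0.01016 + 0.00275j
  m=-2: Y*=-0.18528 - 0.12049j  Y=-0.31143 - 0.23517j  product 0.02937 + 0.08110j
  m=-1: Y*=-0.12634 + 0.42601j  Y=0.22014 + 0.07378j  product -0.05924 + 0.08446j
  m=+0: Y*=0.24300 + 0.00000j  Y=0.25066 + 0.00000j  product 0.06091 + 0.00000j
  m=+1: Y*=0.12634 + 0.42601j  Y=-0.22014 + 0.07378j  product -0.05924 - 0.08446j
  m=+2: Y*=-0.18528 + 0.12049j  Y=-0.31143 + 0.23517j  product 0.02937 - 0.08110j
  m=+3: Y*=-0.03961 - 0.03376j  Y=-0.11431 + 0.16685j  product 0.01016 - 0.00275j
Total Σ_m = 0.02148 + 0.00000j. Multiply by 1.795196: 0.03856 + 0.00000j. P_3(cos γ) = 0.038556

0.038556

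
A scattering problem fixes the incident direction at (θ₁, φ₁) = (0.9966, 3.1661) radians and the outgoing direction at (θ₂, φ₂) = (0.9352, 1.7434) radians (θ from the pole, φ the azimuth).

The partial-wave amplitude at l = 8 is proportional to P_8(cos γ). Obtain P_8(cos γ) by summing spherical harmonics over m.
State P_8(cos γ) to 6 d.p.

-0.241800

Summing Y*_{l m}(θ₁,φ₁)·Y_{l m}(θ₂,φ₂) over m ∈ [−8, 8]; prefactor 4π/(2·8+1) = 0.739198:
  m=-8: Y*=+0.124873+0.024801i  Y=+0.017115-0.089009i  product +0.004345-0.010690i
  m=-7: Y*=-0.324599-0.056238i  Y=+0.250078+0.094865i  product -0.075840-0.044857i
  m=-6: Y*=+0.446874+0.066188i  Y=-0.223454+0.376891i  product -0.124802+0.153633i
  m=-5: Y*=-0.260728-0.032110i  Y=-0.283002-0.242157i  product +0.066011+0.072224i
  m=-4: Y*=-0.169512-0.016671i  Y=-0.009816+0.008108i  product +0.001799-0.001211i
  m=-3: Y*=+0.357391+0.026324i  Y=-0.176433-0.309718i  product -0.054903-0.115335i
  m=-2: Y*=-0.008800-0.000432i  Y=+0.171327-0.061610i  product -0.001534+0.000468i
  m=-1: Y*=-0.345141-0.008460i  Y=-0.048415-0.277708i  product +0.014361+0.096258i
  m=+0: Y*=+0.061329-0.000000i  Y=+0.228539+0.000000i  product +0.014016+0.000000i
  m=+1: Y*=+0.345141-0.008460i  Y=+0.048415-0.277708i  product +0.014361-0.096258i
  m=+2: Y*=-0.008800+0.000432i  Y=+0.171327+0.061610i  product -0.001534-0.000468i
  m=+3: Y*=-0.357391+0.026324i  Y=+0.176433-0.309718i  product -0.054903+0.115335i
  m=+4: Y*=-0.169512+0.016671i  Y=-0.009816-0.008108i  product +0.001799+0.001211i
  m=+5: Y*=+0.260728-0.032110i  Y=+0.283002-0.242157i  product +0.066011-0.072224i
  m=+6: Y*=+0.446874-0.066188i  Y=-0.223454-0.376891i  product -0.124802-0.153633i
  m=+7: Y*=+0.324599-0.056238i  Y=-0.250078+0.094865i  product -0.075840+0.044857i
  m=+8: Y*=+0.124873-0.024801i  Y=+0.017115+0.089009i  product +0.004345+0.010690i
Σ over m = -0.327111+0.000000i; ×(4π/17) → -0.241800+0.000000i. Real part: -0.241800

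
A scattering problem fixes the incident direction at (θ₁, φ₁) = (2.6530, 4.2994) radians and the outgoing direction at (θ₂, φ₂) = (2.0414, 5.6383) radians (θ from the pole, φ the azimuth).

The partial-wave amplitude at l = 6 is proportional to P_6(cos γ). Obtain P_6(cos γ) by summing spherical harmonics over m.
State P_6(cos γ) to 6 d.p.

0.325126

Addition theorem: P_6(cos γ) = (4π/13) Σ_m Y*_{lm}(Ω₁) Y_{lm}(Ω₂), m = −6…6:
  m=-6: Y*=+0.004070+0.003183i  Y=-0.180839-0.161095i  product -0.000223-0.001231i
  m=-5: Y*=+0.029640-0.015968i  Y=+0.425337+0.035313i  product +0.013171-0.005745i
  m=-4: Y*=-0.010638-0.130782i  Y=-0.240347+0.151373i  product +0.022354+0.029823i
  m=-3: Y*=-0.313603-0.108058i  Y=-0.054961+0.144323i  product +0.032831-0.039321i
  m=-2: Y*=-0.341767+0.370694i  Y=-0.093702-0.324606i  product +0.152354+0.076205i
  m=-1: Y*=+0.114466+0.261224i  Y=-0.030212-0.022724i  product +0.002478-0.010493i
  m=+0: Y*=-0.326477-0.000000i  Y=+0.335652+0.000000i  product -0.109583-0.000000i
  m=+1: Y*=-0.114466+0.261224i  Y=+0.030212-0.022724i  product +0.002478+0.010493i
  m=+2: Y*=-0.341767-0.370694i  Y=-0.093702+0.324606i  product +0.152354-0.076205i
  m=+3: Y*=+0.313603-0.108058i  Y=+0.054961+0.144323i  product +0.032831+0.039321i
  m=+4: Y*=-0.010638+0.130782i  Y=-0.240347-0.151373i  product +0.022354-0.029823i
  m=+5: Y*=-0.029640-0.015968i  Y=-0.425337+0.035313i  product +0.013171+0.005745i
  m=+6: Y*=+0.004070-0.003183i  Y=-0.180839+0.161095i  product -0.000223+0.001231i
Accumulated sum +0.336346-0.000000i; after 4π/(2l+1) scaling, +0.325126-0.000000i ⇒ P_6 = 0.325126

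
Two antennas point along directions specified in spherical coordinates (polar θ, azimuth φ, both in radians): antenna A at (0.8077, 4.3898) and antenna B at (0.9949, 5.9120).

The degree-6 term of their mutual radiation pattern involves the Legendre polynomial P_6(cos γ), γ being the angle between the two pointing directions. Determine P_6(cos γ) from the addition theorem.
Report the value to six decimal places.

Summing Y*_{l m}(θ₁,φ₁)·Y_{l m}(θ₂,φ₂) over m ∈ [−6, 6]; prefactor 4π/(2·6+1) = 0.966644:
  [-6]  conj(Y_{6,-6})(Ω₁) = (0.024551, 0.064301) ; Y_{6,-6}(Ω₂) = (-0.102601, 0.133210) ; Δ = (-0.011085, -0.003327)
  [-5]  conj(Y_{6,-5})(Ω₁) = (-0.227822, 0.009608) ; Y_{6,-5}(Ω₂) = (-0.106382, 0.362933) ; Δ = (0.020749, -0.083706)
  [-4]  conj(Y_{6,-4})(Ω₁) = (0.114615, -0.397925) ; Y_{6,-4}(Ω₂) = (0.034327, 0.397908) ; Δ = (0.162272, 0.031947)
  [-3]  conj(Y_{6,-3})(Ω₁) = (0.315590, 0.217313) ; Y_{6,-3}(Ω₂) = (0.024237, 0.049260) ; Δ = (-0.003056, 0.020813)
  [-2]  conj(Y_{6,-2})(Ω₁) = (0.009244, -0.006957) ; Y_{6,-2}(Ω₂) = (-0.242385, -0.222376) ; Δ = (-0.003788, -0.000369)
  [-1]  conj(Y_{6,-1})(Ω₁) = (0.117460, 0.351397) ; Y_{6,-1}(Ω₂) = (-0.174420, -0.067889) ; Δ = (0.003369, -0.069265)
  [+0]  conj(Y_{6,0})(Ω₁) = (-0.098061, -0.000000) ; Y_{6,0}(Ω₂) = (0.283507, 0.000000) ; Δ = (-0.027801, -0.000000)
  [+1]  conj(Y_{6,1})(Ω₁) = (-0.117460, 0.351397) ; Y_{6,1}(Ω₂) = (0.174420, -0.067889) ; Δ = (0.003369, 0.069265)
  [+2]  conj(Y_{6,2})(Ω₁) = (0.009244, 0.006957) ; Y_{6,2}(Ω₂) = (-0.242385, 0.222376) ; Δ = (-0.003788, 0.000369)
  [+3]  conj(Y_{6,3})(Ω₁) = (-0.315590, 0.217313) ; Y_{6,3}(Ω₂) = (-0.024237, 0.049260) ; Δ = (-0.003056, -0.020813)
  [+4]  conj(Y_{6,4})(Ω₁) = (0.114615, 0.397925) ; Y_{6,4}(Ω₂) = (0.034327, -0.397908) ; Δ = (0.162272, -0.031947)
  [+5]  conj(Y_{6,5})(Ω₁) = (0.227822, 0.009608) ; Y_{6,5}(Ω₂) = (0.106382, 0.362933) ; Δ = (0.020749, 0.083706)
  [+6]  conj(Y_{6,6})(Ω₁) = (0.024551, -0.064301) ; Y_{6,6}(Ω₂) = (-0.102601, -0.133210) ; Δ = (-0.011085, 0.003327)
Total Σ_m = (0.309122, -0.000000). Multiply by 0.966644: (0.298811, -0.000000). P_6(cos γ) = 0.298811

0.298811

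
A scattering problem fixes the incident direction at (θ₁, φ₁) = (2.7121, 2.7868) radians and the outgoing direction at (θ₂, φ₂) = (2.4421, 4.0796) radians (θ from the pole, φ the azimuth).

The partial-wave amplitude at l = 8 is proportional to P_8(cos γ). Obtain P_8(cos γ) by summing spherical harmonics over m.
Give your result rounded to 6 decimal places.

Expand P_8 via completeness: Σ_{m} conj(Y_{8,m}) at Ω₁ times Y_{8,m} at Ω₂ —
  m=-8: -0.000445-0.000139i × +0.005217-0.014295i = -0.000004+0.000006i  (running Σ = -0.000004+0.000006i)
  m=-7: -0.003220-0.002489i × +0.069466-0.020191i = -0.000274-0.000108i  (running Σ = -0.000278-0.000102i)
  m=-6: -0.011844-0.018977i × +0.165444+0.127119i = +0.000453-0.004645i  (running Σ = +0.000175-0.004747i)
  m=-5: -0.017554-0.085208i × -0.008895+0.397898i = +0.034060-0.006227i  (running Σ = +0.034235-0.010974i)
  m=-4: +0.036750-0.240515i × -0.383833+0.268518i = +0.050477+0.102186i  (running Σ = +0.084712+0.091212i)
  m=-3: +0.226838-0.408963i × -0.193586-0.065783i = -0.070816+0.064248i  (running Σ = +0.013896+0.155459i)
  m=-2: +0.396106-0.340179i × +0.080286+0.254824i = +0.118487+0.073626i  (running Σ = +0.132383+0.229085i)
  m=-1: +0.085263-0.031587i × -0.207188+0.282505i = -0.008742+0.030632i  (running Σ = +0.123641+0.259717i)
  m=0: -0.468036-0.000000i × +0.165298+0.000000i = -0.077365-0.000000i  (running Σ = +0.046276+0.259717i)
  m=1: -0.085263-0.031587i × +0.207188+0.282505i = -0.008742-0.030632i  (running Σ = +0.037534+0.229085i)
  m=2: +0.396106+0.340179i × +0.080286-0.254824i = +0.118487-0.073626i  (running Σ = +0.156022+0.155459i)
  m=3: -0.226838-0.408963i × +0.193586-0.065783i = -0.070816-0.064248i  (running Σ = +0.085206+0.091212i)
  m=4: +0.036750+0.240515i × -0.383833-0.268518i = +0.050477-0.102186i  (running Σ = +0.135682-0.010974i)
  m=5: +0.017554-0.085208i × +0.008895+0.397898i = +0.034060+0.006227i  (running Σ = +0.169743-0.004747i)
  m=6: -0.011844+0.018977i × +0.165444-0.127119i = +0.000453+0.004645i  (running Σ = +0.170196-0.000102i)
  m=7: +0.003220-0.002489i × -0.069466-0.020191i = -0.000274+0.000108i  (running Σ = +0.169922+0.000006i)
  m=8: -0.000445+0.000139i × +0.005217+0.014295i = -0.000004-0.000006i  (running Σ = +0.169917-0.000000i)
Total Σ_m = +0.169917-0.000000i. Multiply by 0.739198: +0.125603-0.000000i. P_8(cos γ) = 0.125603

0.125603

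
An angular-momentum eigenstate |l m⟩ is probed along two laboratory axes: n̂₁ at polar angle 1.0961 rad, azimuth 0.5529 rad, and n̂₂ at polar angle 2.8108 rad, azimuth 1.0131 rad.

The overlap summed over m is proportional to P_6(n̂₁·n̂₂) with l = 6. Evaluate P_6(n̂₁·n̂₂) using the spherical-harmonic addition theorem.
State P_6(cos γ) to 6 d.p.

Summing Y*_{l m}(θ₁,φ₁)·Y_{l m}(θ₂,φ₂) over m ∈ [−6, 6]; prefactor 4π/(2·6+1) = 0.966644:
  [-6]  conj(Y_{6,-6})(Ω₁) = -0.235479-0.041831i ; Y_{6,-6}(Ω₂) = +0.000555+0.000115i ; Δ = -0.000126-0.000050i
  [-5]  conj(Y_{6,-5})(Ω₁) = -0.395839+0.156770i ; Y_{6,-5}(Ω₂) = -0.001978-0.005368i ; Δ = +0.001625+0.001815i
  [-4]  conj(Y_{6,-4})(Ω₁) = -0.173269+0.232328i ; Y_{6,-4}(Ω₂) = -0.021518+0.027726i ; Δ = -0.002713-0.009803i
  [-3]  conj(Y_{6,-3})(Ω₁) = +0.012910-0.146488i ; Y_{6,-3}(Ω₂) = +0.143618+0.014742i ; Δ = +0.004014-0.020848i
  [-2]  conj(Y_{6,-2})(Ω₁) = -0.152527-0.304028i ; Y_{6,-2}(Ω₂) = -0.170814-0.348788i ; Δ = -0.079987+0.105132i
  [-1]  conj(Y_{6,-1})(Ω₁) = +0.024644+0.015208i ; Y_{6,-1}(Ω₂) = -0.306051+0.490666i ; Δ = -0.015004+0.007438i
  [+0]  conj(Y_{6,0})(Ω₁) = +0.336538-0.000000i ; Y_{6,0}(Ω₂) = +0.140673+0.000000i ; Δ = +0.047342+0.000000i
  [+1]  conj(Y_{6,1})(Ω₁) = -0.024644+0.015208i ; Y_{6,1}(Ω₂) = +0.306051+0.490666i ; Δ = -0.015004-0.007438i
  [+2]  conj(Y_{6,2})(Ω₁) = -0.152527+0.304028i ; Y_{6,2}(Ω₂) = -0.170814+0.348788i ; Δ = -0.079987-0.105132i
  [+3]  conj(Y_{6,3})(Ω₁) = -0.012910-0.146488i ; Y_{6,3}(Ω₂) = -0.143618+0.014742i ; Δ = +0.004014+0.020848i
  [+4]  conj(Y_{6,4})(Ω₁) = -0.173269-0.232328i ; Y_{6,4}(Ω₂) = -0.021518-0.027726i ; Δ = -0.002713+0.009803i
  [+5]  conj(Y_{6,5})(Ω₁) = +0.395839+0.156770i ; Y_{6,5}(Ω₂) = +0.001978-0.005368i ; Δ = +0.001625-0.001815i
  [+6]  conj(Y_{6,6})(Ω₁) = -0.235479+0.041831i ; Y_{6,6}(Ω₂) = +0.000555-0.000115i ; Δ = -0.000126+0.000050i
Σ over m = -0.137043-0.000000i; ×(4π/13) → -0.132472-0.000000i. Real part: -0.132472

-0.132472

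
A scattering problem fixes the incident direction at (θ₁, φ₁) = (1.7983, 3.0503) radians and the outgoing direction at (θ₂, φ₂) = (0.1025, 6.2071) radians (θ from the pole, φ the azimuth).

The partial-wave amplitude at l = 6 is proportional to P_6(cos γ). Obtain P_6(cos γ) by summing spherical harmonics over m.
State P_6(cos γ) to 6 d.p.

Addition theorem: P_6(cos γ) = (4π/13) Σ_m Y*_{lm}(Ω₁) Y_{lm}(Ω₂), m = −6…6:
  term(m=-6) = 0.00000 - 0.00000j   from Y*(Ω₁)=0.35262 - 0.21510j, Y(Ω₂)=0.00000 + 0.00000j
  term(m=-5) = 0.00001 - 0.00000j   from Y*(Ω₁)=0.29734 - 0.14601j, Y(Ω₂)=0.00002 + 0.00001j
  term(m=-4) = -0.00005 + 0.00000j   from Y*(Ω₁)=-0.13222 + 0.05055j, Y(Ω₂)=0.00037 + 0.00012j
  term(m=-3) = -0.00181 + 0.00008j   from Y*(Ω₁)=-0.31918 + 0.08967j, Y(Ω₂)=0.00533 + 0.00124j
  term(m=-2) = 0.00277 - 0.00008j   from Y*(Ω₁)=0.05159 - 0.00953j, Y(Ω₂)=0.05225 + 0.00801j
  term(m=-1) = 0.10303 - 0.00157j   from Y*(Ω₁)=0.32086 - 0.02937j, Y(Ω₂)=0.31888 + 0.02431j
  term(m=+0) = -0.02559 + 0.00000j   from Y*(Ω₁)=-0.02818 + 0.00000j, Y(Ω₂)=0.90791 + 0.00000j
  term(m=+1) = 0.10303 + 0.00157j   from Y*(Ω₁)=-0.32086 - 0.02937j, Y(Ω₂)=-0.31888 + 0.02431j
  term(m=+2) = 0.00277 + 0.00008j   from Y*(Ω₁)=0.05159 + 0.00953j, Y(Ω₂)=0.05225 - 0.00801j
  term(m=+3) = -0.00181 - 0.00008j   from Y*(Ω₁)=0.31918 + 0.08967j, Y(Ω₂)=-0.00533 + 0.00124j
  term(m=+4) = -0.00005 - 0.00000j   from Y*(Ω₁)=-0.13222 - 0.05055j, Y(Ω₂)=0.00037 - 0.00012j
  term(m=+5) = 0.00001 + 0.00000j   from Y*(Ω₁)=-0.29734 - 0.14601j, Y(Ω₂)=-0.00002 + 0.00001j
  term(m=+6) = 0.00000 + 0.00000j   from Y*(Ω₁)=0.35262 + 0.21510j, Y(Ω₂)=0.00000 - 0.00000j
Σ over m = 0.18230 + 0.00000j; ×(4π/13) → 0.17622 + 0.00000j. Real part: 0.176217

0.176217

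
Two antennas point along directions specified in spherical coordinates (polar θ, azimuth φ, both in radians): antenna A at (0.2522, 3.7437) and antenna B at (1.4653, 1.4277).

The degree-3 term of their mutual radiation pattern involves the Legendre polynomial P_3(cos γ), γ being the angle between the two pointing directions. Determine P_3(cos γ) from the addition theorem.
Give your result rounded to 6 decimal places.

0.098728

Addition theorem: P_3(cos γ) = (4π/7) Σ_m Y*_{lm}(Ω₁) Y_{lm}(Ω₂), m = −3…3:
  m=-3: Y*=0.00151 - 0.00630j  Y=-0.17078 + 0.37307j  product 0.00209 + 0.00164j
  m=-2: Y*=0.02209 + 0.05753j  Y=-0.10209 - 0.03004j  product -0.00053 - 0.00654j
  m=-1: Y*=-0.24516 - 0.16848j  Y=-0.04329 + 0.30046j  product 0.06124 - 0.06637j
  m=+0: Y*=0.61023 + 0.00000j  Y=-0.11571 + 0.00000j  product -0.07061 + 0.00000j
  m=+1: Y*=0.24516 - 0.16848j  Y=0.04329 + 0.30046j  product 0.06124 + 0.06637j
  m=+2: Y*=0.02209 - 0.05753j  Y=-0.10209 + 0.03004j  product -0.00053 + 0.00654j
  m=+3: Y*=-0.00151 - 0.00630j  Y=0.17078 + 0.37307j  product 0.00209 - 0.00164j
Accumulated sum 0.05500 + 0.00000j; after 4π/(2l+1) scaling, 0.09873 + 0.00000j ⇒ P_3 = 0.098728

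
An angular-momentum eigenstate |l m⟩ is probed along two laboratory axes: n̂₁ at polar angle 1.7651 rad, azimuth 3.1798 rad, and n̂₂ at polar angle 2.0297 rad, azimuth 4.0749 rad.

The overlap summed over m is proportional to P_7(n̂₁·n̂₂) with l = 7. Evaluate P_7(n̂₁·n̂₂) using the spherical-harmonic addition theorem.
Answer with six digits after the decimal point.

Summing Y*_{l m}(θ₁,φ₁)·Y_{l m}(θ₂,φ₂) over m ∈ [−7, 7]; prefactor 4π/(2·7+1) = 0.837758:
  m=-7: -0.42221 - 0.11569j × -0.22557 + 0.05759j = 0.10190 + 0.00178j  (running Σ = 0.10190 + 0.00178j)
  m=-6: -0.31391 - 0.07325j × -0.33375 - 0.27174j = 0.08486 + 0.10975j  (running Σ = 0.18676 + 0.11153j)
  m=-5: 0.16883 + 0.03265j × 0.01511 - 0.32926j = 0.01330 - 0.05510j  (running Σ = 0.20006 + 0.05643j)
  m=-4: 0.32648 + 0.05029j × -0.07830 + 0.05261j = -0.02821 + 0.01324j  (running Σ = 0.17185 + 0.06967j)
  m=-3: -0.07664 - 0.00882j × -0.33387 - 0.11873j = 0.02454 + 0.01204j  (running Σ = 0.19639 + 0.08172j)
  m=-2: -0.32182 - 0.02464j × -0.01751 - 0.05746j = 0.00422 + 0.01892j  (running Σ = 0.20061 + 0.10064j)
  m=-1: 0.03963 + 0.00151j × -0.19333 + 0.26102j = -0.00806 + 0.01005j  (running Σ = 0.19255 + 0.11069j)
  m=0: 0.31903 + 0.00000j × -0.10188 + 0.00000j = -0.03250 + 0.00000j  (running Σ = 0.16005 + 0.11069j)
  m=1: -0.03963 + 0.00151j × 0.19333 + 0.26102j = -0.00806 - 0.01005j  (running Σ = 0.15200 + 0.10064j)
  m=2: -0.32182 + 0.02464j × -0.01751 + 0.05746j = 0.00422 - 0.01892j  (running Σ = 0.15622 + 0.08172j)
  m=3: 0.07664 - 0.00882j × 0.33387 - 0.11873j = 0.02454 - 0.01204j  (running Σ = 0.18075 + 0.06967j)
  m=4: 0.32648 - 0.05029j × -0.07830 - 0.05261j = -0.02821 - 0.01324j  (running Σ = 0.15255 + 0.05643j)
  m=5: -0.16883 + 0.03265j × -0.01511 - 0.32926j = 0.01330 + 0.05510j  (running Σ = 0.16585 + 0.11153j)
  m=6: -0.31391 + 0.07325j × -0.33375 + 0.27174j = 0.08486 - 0.10975j  (running Σ = 0.25071 + 0.00178j)
  m=7: 0.42221 - 0.11569j × 0.22557 + 0.05759j = 0.10190 - 0.00178j  (running Σ = 0.35261 + 0.00000j)
Accumulated sum 0.35261 + 0.00000j; after 4π/(2l+1) scaling, 0.29540 + 0.00000j ⇒ P_7 = 0.295400

0.295400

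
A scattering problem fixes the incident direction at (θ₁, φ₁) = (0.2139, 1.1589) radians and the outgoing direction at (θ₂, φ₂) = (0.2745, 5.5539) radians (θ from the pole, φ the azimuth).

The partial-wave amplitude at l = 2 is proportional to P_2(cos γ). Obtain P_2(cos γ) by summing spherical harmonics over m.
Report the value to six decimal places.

Term-by-term m-sum for l=2 (normalisation 4π/5 = 2.513274):
  [-2]  conj(Y_{2,-2})(Ω₁) = (-0.011826, 0.012771) ; Y_{2,-2}(Ω₂) = (0.003179, 0.028204) ; Δ = (-0.000398, -0.000293)
  [-1]  conj(Y_{2,-1})(Ω₁) = (0.064157, 0.146851) ; Y_{2,-1}(Ω₂) = (0.150302, 0.134314) ; Δ = (-0.010081, 0.030689)
  [+0]  conj(Y_{2,0})(Ω₁) = (0.588149, -0.000000) ; Y_{2,0}(Ω₂) = (0.561261, 0.000000) ; Δ = (0.330105, 0.000000)
  [+1]  conj(Y_{2,1})(Ω₁) = (-0.064157, 0.146851) ; Y_{2,1}(Ω₂) = (-0.150302, 0.134314) ; Δ = (-0.010081, -0.030689)
  [+2]  conj(Y_{2,2})(Ω₁) = (-0.011826, -0.012771) ; Y_{2,2}(Ω₂) = (0.003179, -0.028204) ; Δ = (-0.000398, 0.000293)
Total Σ_m = (0.309147, -0.000000). Multiply by 2.513274: (0.776972, -0.000000). P_2(cos γ) = 0.776972

0.776972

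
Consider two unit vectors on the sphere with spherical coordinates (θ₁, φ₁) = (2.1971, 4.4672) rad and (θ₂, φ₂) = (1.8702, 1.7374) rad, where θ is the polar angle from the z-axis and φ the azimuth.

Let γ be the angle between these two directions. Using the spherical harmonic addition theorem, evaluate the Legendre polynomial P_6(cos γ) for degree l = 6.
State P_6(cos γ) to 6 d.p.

0.289551

Addition theorem: P_6(cos γ) = (4π/13) Σ_m Y*_{lm}(Ω₁) Y_{lm}(Ω₂), m = −6…6:
  m=-6: -0.01360 + 0.13596j × -0.19876 + 0.30930j = -0.03935 - 0.03123j  (running Σ = -0.03935 - 0.03123j)
  m=-5: 0.32228 + 0.11576j × 0.29091 + 0.26444j = 0.06314 + 0.11890j  (running Σ = 0.02379 + 0.08767j)
  m=-4: 0.23774 - 0.35503j × -0.01006 + 0.00791j = 0.00042 + 0.00545j  (running Σ = 0.02421 + 0.09313j)
  m=-3: -0.10619 - 0.11734j × 0.16412 + 0.30055j = 0.01784 - 0.05117j  (running Σ = 0.04205 + 0.04195j)
  m=-2: 0.24309 - 0.12978j × 0.08885 - 0.03075j = 0.01761 - 0.01901j  (running Σ = 0.05965 + 0.02295j)
  m=-1: -0.06705 - 0.26796j × 0.05083 + 0.30226j = 0.07759 - 0.03389j  (running Σ = 0.13724 - 0.01094j)
  m=0: 0.20725 + 0.00000j × 0.12095 + 0.00000j = 0.02507 + 0.00000j  (running Σ = 0.16230 - 0.01094j)
  m=1: 0.06705 - 0.26796j × -0.05083 + 0.30226j = 0.07759 + 0.03389j  (running Σ = 0.23989 + 0.02295j)
  m=2: 0.24309 + 0.12978j × 0.08885 + 0.03075j = 0.01761 + 0.01901j  (running Σ = 0.25750 + 0.04195j)
  m=3: 0.10619 - 0.11734j × -0.16412 + 0.30055j = 0.01784 + 0.05117j  (running Σ = 0.27533 + 0.09313j)
  m=4: 0.23774 + 0.35503j × -0.01006 - 0.00791j = 0.00042 - 0.00545j  (running Σ = 0.27575 + 0.08767j)
  m=5: -0.32228 + 0.11576j × -0.29091 + 0.26444j = 0.06314 - 0.11890j  (running Σ = 0.33889 - 0.03123j)
  m=6: -0.01360 - 0.13596j × -0.19876 - 0.30930j = -0.03935 + 0.03123j  (running Σ = 0.29954 + 0.00000j)
Accumulated sum 0.29954 + 0.00000j; after 4π/(2l+1) scaling, 0.28955 + 0.00000j ⇒ P_6 = 0.289551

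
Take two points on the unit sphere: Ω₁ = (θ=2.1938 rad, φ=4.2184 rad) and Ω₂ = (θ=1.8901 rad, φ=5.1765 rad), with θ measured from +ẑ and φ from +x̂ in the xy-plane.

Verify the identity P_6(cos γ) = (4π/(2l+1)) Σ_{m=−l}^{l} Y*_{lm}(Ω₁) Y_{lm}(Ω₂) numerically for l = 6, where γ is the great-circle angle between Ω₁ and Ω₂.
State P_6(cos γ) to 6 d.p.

Summing Y*_{l m}(θ₁,φ₁)·Y_{l m}(θ₂,φ₂) over m ∈ [−6, 6]; prefactor 4π/(2·6+1) = 0.966644:
  [-6]  conj(Y_{6,-6})(Ω₁) = 0.13642 + 0.02449j ; Y_{6,-6}(Ω₂) = 0.33159 + 0.12365j ; Δ = 0.04221 + 0.02499j
  [-5]  conj(Y_{6,-5})(Ω₁) = 0.21466 - 0.27003j ; Y_{6,-5}(Ω₂) = -0.29662 + 0.27620j ; Δ = 0.01091 + 0.13939j
  [-4]  conj(Y_{6,-4})(Ω₁) = -0.16792 - 0.39153j ; Y_{6,-4}(Ω₂) = -0.00685 - 0.02334j ; Δ = -0.00799 + 0.00660j
  [-3]  conj(Y_{6,-3})(Ω₁) = -0.15105 - 0.01345j ; Y_{6,-3}(Ω₂) = -0.33001 - 0.05953j ; Δ = 0.04905 + 0.01343j
  [-2]  conj(Y_{6,-2})(Ω₁) = 0.15408 - 0.23373j ; Y_{6,-2}(Ω₂) = 0.07975 - 0.10653j ; Δ = -0.01261 - 0.03505j
  [-1]  conj(Y_{6,-1})(Ω₁) = -0.12853 - 0.23867j ; Y_{6,-1}(Ω₂) = -0.12995 - 0.25959j ; Δ = -0.04525 + 0.06438j
  [+0]  conj(Y_{6,0})(Ω₁) = 0.21310 + 0.00000j ; Y_{6,0}(Ω₂) = 0.15949 + 0.00000j ; Δ = 0.03399 + 0.00000j
  [+1]  conj(Y_{6,1})(Ω₁) = 0.12853 - 0.23867j ; Y_{6,1}(Ω₂) = 0.12995 - 0.25959j ; Δ = -0.04525 - 0.06438j
  [+2]  conj(Y_{6,2})(Ω₁) = 0.15408 + 0.23373j ; Y_{6,2}(Ω₂) = 0.07975 + 0.10653j ; Δ = -0.01261 + 0.03505j
  [+3]  conj(Y_{6,3})(Ω₁) = 0.15105 - 0.01345j ; Y_{6,3}(Ω₂) = 0.33001 - 0.05953j ; Δ = 0.04905 - 0.01343j
  [+4]  conj(Y_{6,4})(Ω₁) = -0.16792 + 0.39153j ; Y_{6,4}(Ω₂) = -0.00685 + 0.02334j ; Δ = -0.00799 - 0.00660j
  [+5]  conj(Y_{6,5})(Ω₁) = -0.21466 - 0.27003j ; Y_{6,5}(Ω₂) = 0.29662 + 0.27620j ; Δ = 0.01091 - 0.13939j
  [+6]  conj(Y_{6,6})(Ω₁) = 0.13642 - 0.02449j ; Y_{6,6}(Ω₂) = 0.33159 - 0.12365j ; Δ = 0.04221 - 0.02499j
Accumulated sum 0.10660 - 0.00000j; after 4π/(2l+1) scaling, 0.10305 - 0.00000j ⇒ P_6 = 0.103049

0.103049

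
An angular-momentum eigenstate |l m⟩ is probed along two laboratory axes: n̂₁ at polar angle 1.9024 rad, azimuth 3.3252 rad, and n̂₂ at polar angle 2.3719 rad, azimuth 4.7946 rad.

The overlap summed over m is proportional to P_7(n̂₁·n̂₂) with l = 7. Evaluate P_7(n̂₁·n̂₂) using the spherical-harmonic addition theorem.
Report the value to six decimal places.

Expand P_7 via completeness: Σ_{m} conj(Y_{7,m}) at Ω₁ times Y_{7,m} at Ω₂ —
  m=-7: -0.09516 - 0.32416j × -0.02151 - 0.03316j = -0.00870 + 0.01013j  (running Σ = -0.00870 + 0.01013j)
  m=-6: -0.19678 - 0.38821j × 0.13442 - 0.07227j = -0.05451 - 0.03796j  (running Σ = -0.06321 - 0.02784j)
  m=-5: -0.06364 - 0.08324j × 0.13651 + 0.31317j = 0.01738 - 0.03129j  (running Σ = -0.04583 - 0.05913j)
  m=-4: 0.22990 + 0.20759j × -0.43332 + 0.14786j = -0.13031 - 0.05596j  (running Σ = -0.17614 - 0.11508j)
  m=-3: 0.19036 + 0.11693j × -0.06367 - 0.25291j = 0.01745 - 0.05559j  (running Σ = -0.15869 - 0.17067j)
  m=-2: -0.21028 - 0.08089j × -0.19843 + 0.03292j = 0.04439 + 0.00913j  (running Σ = -0.11430 - 0.16154j)
  m=-1: -0.25287 - 0.04696j × -0.02989 - 0.36271j = -0.00947 + 0.09312j  (running Σ = -0.12378 - 0.06842j)
  m=0: 0.19758 + 0.00000j × -0.09715 + 0.00000j = -0.01919 + 0.00000j  (running Σ = -0.14297 - 0.06842j)
  m=1: 0.25287 - 0.04696j × 0.02989 - 0.36271j = -0.00947 - 0.09312j  (running Σ = -0.15245 - 0.16154j)
  m=2: -0.21028 + 0.08089j × -0.19843 - 0.03292j = 0.04439 - 0.00913j  (running Σ = -0.10806 - 0.17067j)
  m=3: -0.19036 + 0.11693j × 0.06367 - 0.25291j = 0.01745 + 0.05559j  (running Σ = -0.09061 - 0.11508j)
  m=4: 0.22990 - 0.20759j × -0.43332 - 0.14786j = -0.13031 + 0.05596j  (running Σ = -0.22092 - 0.05913j)
  m=5: 0.06364 - 0.08324j × -0.13651 + 0.31317j = 0.01738 + 0.03129j  (running Σ = -0.20354 - 0.02784j)
  m=6: -0.19678 + 0.38821j × 0.13442 + 0.07227j = -0.05451 + 0.03796j  (running Σ = -0.25805 + 0.01013j)
  m=7: 0.09516 - 0.32416j × 0.02151 - 0.03316j = -0.00870 - 0.01013j  (running Σ = -0.26675 - 0.00000j)
Σ over m = -0.26675 - 0.00000j; ×(4π/15) → -0.22347 - 0.00000j. Real part: -0.223472

-0.223472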